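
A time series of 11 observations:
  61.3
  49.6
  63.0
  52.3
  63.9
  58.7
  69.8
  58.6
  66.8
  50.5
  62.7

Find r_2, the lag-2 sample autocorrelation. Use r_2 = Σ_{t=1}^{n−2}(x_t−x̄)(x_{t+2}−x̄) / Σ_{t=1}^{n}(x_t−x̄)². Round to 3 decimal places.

0.567

Mean x̄ = (61.3 + 49.6 + 63.0 + 52.3 + 63.9 + 58.7 + 69.8 + 58.6 + 66.8 + 50.5 + 62.7)/11 = 59.7455
Numerator Σ_{t=1}^{9}(x_t−x̄)(x_{t+2}−x̄) = 247.2350
Denominator Σ(x_t−x̄)² = 436.1073
r_2 = 247.2350 / 436.1073 = 0.567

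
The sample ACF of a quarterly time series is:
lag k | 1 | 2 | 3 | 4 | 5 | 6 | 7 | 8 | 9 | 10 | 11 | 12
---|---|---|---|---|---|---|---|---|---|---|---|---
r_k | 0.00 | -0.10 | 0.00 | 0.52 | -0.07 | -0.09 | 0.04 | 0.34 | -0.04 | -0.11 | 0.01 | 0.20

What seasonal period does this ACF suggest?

4

The largest autocorrelation is r_4 = 0.52, with weaker echoes at lags 8 (0.34) and 12 (0.20); the remaining lags stay at or below 0.04.
The dominant spike at lag 4 indicates a seasonal period of 4.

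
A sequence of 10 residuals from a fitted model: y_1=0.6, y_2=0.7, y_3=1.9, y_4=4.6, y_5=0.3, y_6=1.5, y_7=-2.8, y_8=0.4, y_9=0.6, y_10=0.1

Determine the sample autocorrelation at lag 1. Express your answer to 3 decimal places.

Mean ȳ = (0.6 + 0.7 + 1.9 + 4.6 + 0.3 + 1.5 − 2.8 + 0.4 + 0.6 + 0.1)/10 = 0.7900
Numerator Σ_{t=1}^{9}(y_t−ȳ)(y_{t+1}−ȳ) = 0.9879
Denominator Σ(y_t−ȳ)² = 30.0890
r_1 = 0.9879 / 30.0890 = 0.033

0.033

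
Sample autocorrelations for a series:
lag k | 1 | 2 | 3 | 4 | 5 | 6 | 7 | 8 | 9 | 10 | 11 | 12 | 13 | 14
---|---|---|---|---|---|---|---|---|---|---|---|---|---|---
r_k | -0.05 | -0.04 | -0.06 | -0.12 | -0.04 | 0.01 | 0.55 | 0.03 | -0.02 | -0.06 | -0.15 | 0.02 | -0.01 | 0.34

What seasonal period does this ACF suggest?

7

The largest autocorrelation is r_7 = 0.55, with a weaker echo at lag 14 (0.34); the remaining lags stay at or below 0.03.
The dominant spike at lag 7 indicates a seasonal period of 7.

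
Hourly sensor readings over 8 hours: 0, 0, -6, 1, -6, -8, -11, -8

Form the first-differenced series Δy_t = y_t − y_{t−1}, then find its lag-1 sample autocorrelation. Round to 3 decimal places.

-0.639

First differences Δy: 0, -6, 7, -7, -2, -3, 3
Mean of differences = -1.1429
Numerator Σ(Δy_t−Δȳ)(Δy_{t+1}−Δȳ) = -93.8776
Denominator Σ(Δy_t−Δȳ)² = 146.8571
r_1(Δy) = -93.8776 / 146.8571 = -0.639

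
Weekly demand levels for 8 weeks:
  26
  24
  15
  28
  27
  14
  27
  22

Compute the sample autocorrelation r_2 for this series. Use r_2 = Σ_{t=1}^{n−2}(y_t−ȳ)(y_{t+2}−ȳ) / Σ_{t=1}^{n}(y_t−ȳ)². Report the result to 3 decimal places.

-0.338

Mean ȳ = (26 + 24 + 15 + 28 + 27 + 14 + 27 + 22)/8 = 22.8750
Deviations from mean: 3.1250, 1.1250, -7.8750, 5.1250, 4.1250, -8.8750, 4.1250, -0.8750
Σ(y_t−ȳ)(y_{t+2}−ȳ) = (-24.6094) + (5.7656) + (-32.4844) + (-45.4844) + (17.0156) + (7.7656) = -72.0313
Denominator Σ(y_t−ȳ)² = 212.8750
r_2 = -72.0313 / 212.8750 = -0.338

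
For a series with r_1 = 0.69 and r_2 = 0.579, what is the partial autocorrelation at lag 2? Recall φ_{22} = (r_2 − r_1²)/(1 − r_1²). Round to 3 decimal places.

0.196

φ_{22} = (r_2 − r_1²) / (1 − r_1²)
r_1² = (0.69)² = 0.4761
Numerator = 0.579 − 0.4761 = 0.1029; denominator = 1 − 0.4761 = 0.5239
φ_{22} = 0.1029 / 0.5239 = 0.196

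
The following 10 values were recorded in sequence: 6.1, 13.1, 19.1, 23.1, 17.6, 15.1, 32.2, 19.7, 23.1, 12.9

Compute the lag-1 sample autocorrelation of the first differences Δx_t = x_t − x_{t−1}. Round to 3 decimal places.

First differences Δx: 7.0, 6.0, 4.0, -5.5, -2.5, 17.1, -12.5, 3.4, -10.2
Mean of differences = 0.7556
Numerator Σ(Δx_t−Δx̄)(Δx_{t+1}−Δx̄) = -284.0564
Denominator Σ(Δx_t−Δx̄)² = 696.6222
r_1(Δx) = -284.0564 / 696.6222 = -0.408

-0.408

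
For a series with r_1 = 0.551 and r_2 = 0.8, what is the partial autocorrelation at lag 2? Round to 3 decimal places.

φ_{22} = (r_2 − r_1²) / (1 − r_1²)
r_1² = (0.551)² = 0.303601
Numerator = 0.8 − 0.3036 = 0.4964; denominator = 1 − 0.3036 = 0.6964
φ_{22} = 0.4964 / 0.6964 = 0.713

0.713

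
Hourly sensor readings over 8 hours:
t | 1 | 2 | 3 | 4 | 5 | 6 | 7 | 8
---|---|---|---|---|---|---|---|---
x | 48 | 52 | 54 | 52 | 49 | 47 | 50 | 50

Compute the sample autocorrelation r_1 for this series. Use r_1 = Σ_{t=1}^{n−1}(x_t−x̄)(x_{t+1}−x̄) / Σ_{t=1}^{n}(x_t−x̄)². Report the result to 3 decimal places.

0.318

Mean x̄ = (48 + 52 + 54 + 52 + 49 + 47 + 50 + 50)/8 = 50.2500
Deviations from mean: -2.2500, 1.7500, 3.7500, 1.7500, -1.2500, -3.2500, -0.2500, -0.2500
Σ(x_t−x̄)(x_{t+1}−x̄) = (-3.9375) + (6.5625) + (6.5625) + (-2.1875) + (4.0625) + (0.8125) + (0.0625) = 11.9375
Denominator Σ(x_t−x̄)² = 37.5000
r_1 = 11.9375 / 37.5000 = 0.318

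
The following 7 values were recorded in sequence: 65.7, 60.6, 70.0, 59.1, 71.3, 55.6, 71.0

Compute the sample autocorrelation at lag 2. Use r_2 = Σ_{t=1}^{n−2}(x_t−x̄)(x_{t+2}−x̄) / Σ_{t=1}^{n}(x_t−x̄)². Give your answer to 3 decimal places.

0.639

Mean x̄ = (65.7 + 60.6 + 70.0 + 59.1 + 71.3 + 55.6 + 71.0)/7 = 64.7571
Σ(x_t−x̄)(x_{t+2}−x̄) = (4.9433) + (23.5176) + (34.3033) + (51.8033) + (40.8461) = 155.4135
Denominator Σ(x_t−x̄)² = 243.2971
r_2 = 155.4135 / 243.2971 = 0.639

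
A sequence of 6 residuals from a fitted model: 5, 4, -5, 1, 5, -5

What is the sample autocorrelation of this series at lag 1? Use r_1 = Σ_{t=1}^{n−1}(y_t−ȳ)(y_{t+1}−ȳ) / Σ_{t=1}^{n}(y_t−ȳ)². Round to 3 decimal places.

Mean ȳ = (5 + 4 − 5 + 1 + 5 − 5)/6 = 0.8333
Deviations from mean: 4.1667, 3.1667, -5.8333, 0.1667, 4.1667, -5.8333
Σ(y_t−ȳ)(y_{t+1}−ȳ) = (13.1944) + (-18.4722) + (-0.9722) + (0.6944) + (-24.3056) = -29.8611
Denominator Σ(y_t−ȳ)² = 112.8333
r_1 = -29.8611 / 112.8333 = -0.265

-0.265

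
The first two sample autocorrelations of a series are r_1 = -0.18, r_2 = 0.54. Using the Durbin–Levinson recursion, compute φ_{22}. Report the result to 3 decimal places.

0.525

φ_{22} = (r_2 − r_1²) / (1 − r_1²)
r_1² = (-0.18)² = 0.0324
Numerator = 0.54 − 0.0324 = 0.5076; denominator = 1 − 0.0324 = 0.9676
φ_{22} = 0.5076 / 0.9676 = 0.525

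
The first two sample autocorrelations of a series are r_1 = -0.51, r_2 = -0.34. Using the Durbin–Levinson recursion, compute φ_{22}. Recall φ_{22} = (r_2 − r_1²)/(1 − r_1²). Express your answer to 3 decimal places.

-0.811

φ_{22} = (r_2 − r_1²) / (1 − r_1²)
r_1² = (-0.51)² = 0.2601
Numerator = -0.34 − 0.2601 = -0.6001; denominator = 1 − 0.2601 = 0.7399
φ_{22} = -0.6001 / 0.7399 = -0.811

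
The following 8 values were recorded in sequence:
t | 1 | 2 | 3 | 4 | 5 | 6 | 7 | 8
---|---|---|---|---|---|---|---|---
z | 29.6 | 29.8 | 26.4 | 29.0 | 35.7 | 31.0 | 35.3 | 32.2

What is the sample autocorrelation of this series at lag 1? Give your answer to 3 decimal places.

0.170

Mean z̄ = (29.6 + 29.8 + 26.4 + 29.0 + 35.7 + 31.0 + 35.3 + 32.2)/8 = 31.1250
Deviations from mean: -1.5250, -1.3250, -4.7250, -2.1250, 4.5750, -0.1250, 4.1750, 1.0750
Numerator Σ_{t=1}^{7}(z_t−z̄)(z_{t+1}−z̄) = 11.9944
Denominator Σ(z_t−z̄)² = 70.4550
r_1 = 11.9944 / 70.4550 = 0.170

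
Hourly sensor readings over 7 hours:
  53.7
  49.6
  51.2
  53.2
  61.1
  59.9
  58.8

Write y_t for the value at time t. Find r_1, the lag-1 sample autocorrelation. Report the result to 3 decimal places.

0.582

Mean ȳ = (53.7 + 49.6 + 51.2 + 53.2 + 61.1 + 59.9 + 58.8)/7 = 55.3571
Deviations from mean: -1.6571, -5.7571, -4.1571, -2.1571, 5.7429, 4.5429, 3.4429
Numerator Σ_{t=1}^{6}(y_t−ȳ)(y_{t+1}−ȳ) = 71.7824
Denominator Σ(y_t−ȳ)² = 123.2971
r_1 = 71.7824 / 123.2971 = 0.582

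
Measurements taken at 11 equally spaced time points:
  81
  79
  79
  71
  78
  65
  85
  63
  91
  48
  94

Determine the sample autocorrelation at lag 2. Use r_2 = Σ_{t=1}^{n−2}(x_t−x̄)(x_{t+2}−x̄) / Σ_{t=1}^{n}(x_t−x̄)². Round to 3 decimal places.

Mean x̄ = (81 + 79 + 79 + 71 + 78 + 65 + 85 + 63 + 91 + 48 + 94)/11 = 75.8182
Numerator Σ_{t=1}^{9}(x_t−x̄)(x_{t+2}−x̄) = 990.9339
Denominator Σ(x_t−x̄)² = 1775.6364
r_2 = 990.9339 / 1775.6364 = 0.558

0.558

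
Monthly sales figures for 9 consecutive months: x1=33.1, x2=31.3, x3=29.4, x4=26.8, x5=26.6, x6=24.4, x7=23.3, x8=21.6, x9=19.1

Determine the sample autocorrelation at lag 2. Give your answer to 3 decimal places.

0.316

Mean x̄ = (33.1 + 31.3 + 29.4 + 26.8 + 26.6 + 24.4 + 23.3 + 21.6 + 19.1)/9 = 26.1778
Numerator Σ_{t=1}^{7}(x_t−x̄)(x_{t+2}−x̄) = 53.0379
Denominator Σ(x_t−x̄)² = 167.5956
r_2 = 53.0379 / 167.5956 = 0.316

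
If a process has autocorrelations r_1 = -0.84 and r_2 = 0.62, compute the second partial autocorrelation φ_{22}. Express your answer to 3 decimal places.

-0.291

φ_{22} = (r_2 − r_1²) / (1 − r_1²)
r_1² = (-0.84)² = 0.7056
Numerator = 0.62 − 0.7056 = -0.0856; denominator = 1 − 0.7056 = 0.2944
φ_{22} = -0.0856 / 0.2944 = -0.291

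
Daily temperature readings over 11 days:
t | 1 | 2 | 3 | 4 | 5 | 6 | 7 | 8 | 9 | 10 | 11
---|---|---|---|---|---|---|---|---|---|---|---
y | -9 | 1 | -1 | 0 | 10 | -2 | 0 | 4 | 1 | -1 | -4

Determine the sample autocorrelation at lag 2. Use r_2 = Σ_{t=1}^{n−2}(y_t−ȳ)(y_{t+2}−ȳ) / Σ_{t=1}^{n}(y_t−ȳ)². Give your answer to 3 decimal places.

Mean ȳ = (-9 + 1 − 1 + 0 + 10 − 2 + 0 + 4 + 1 − 1 − 4)/11 = -0.0909
Numerator Σ_{t=1}^{9}(y_t−ȳ)(y_{t+2}−ȳ) = -15.9256
Denominator Σ(y_t−ȳ)² = 220.9091
r_2 = -15.9256 / 220.9091 = -0.072

-0.072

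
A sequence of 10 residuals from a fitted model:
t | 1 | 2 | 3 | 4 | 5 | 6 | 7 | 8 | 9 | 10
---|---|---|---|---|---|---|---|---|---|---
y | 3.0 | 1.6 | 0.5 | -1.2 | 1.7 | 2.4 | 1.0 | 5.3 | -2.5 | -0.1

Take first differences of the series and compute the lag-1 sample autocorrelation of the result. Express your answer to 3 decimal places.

First differences Δy: -1.4, -1.1, -1.7, 2.9, 0.7, -1.4, 4.3, -7.8, 2.4
Mean of differences = -0.3444
Numerator Σ(Δy_t−Δȳ)(Δy_{t+1}−Δȳ) = -60.2809
Denominator Σ(Δy_t−Δȳ)² = 100.9422
r_1(Δy) = -60.2809 / 100.9422 = -0.597

-0.597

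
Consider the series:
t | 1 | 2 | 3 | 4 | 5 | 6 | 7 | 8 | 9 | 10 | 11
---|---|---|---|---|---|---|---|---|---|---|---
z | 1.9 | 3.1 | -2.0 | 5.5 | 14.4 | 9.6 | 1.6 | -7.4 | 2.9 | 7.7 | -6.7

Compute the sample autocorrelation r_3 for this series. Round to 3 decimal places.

Mean z̄ = (1.9 + 3.1 − 2.0 + 5.5 + 14.4 + 9.6 + 1.6 − 7.4 + 2.9 + 7.7 − 6.7)/11 = 2.7818
Numerator Σ_{t=1}^{8}(z_t−z̄)(z_{t+3}−z̄) = -61.2746
Denominator Σ(z_t−z̄)² = 431.7764
r_3 = -61.2746 / 431.7764 = -0.142

-0.142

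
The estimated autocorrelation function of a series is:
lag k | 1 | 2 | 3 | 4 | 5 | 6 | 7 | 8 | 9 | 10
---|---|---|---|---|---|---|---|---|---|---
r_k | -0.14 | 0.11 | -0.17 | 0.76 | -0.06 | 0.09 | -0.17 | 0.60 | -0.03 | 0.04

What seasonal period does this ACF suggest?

The largest autocorrelation is r_4 = 0.76, with a weaker echo at lag 8 (0.60); the remaining lags stay at or below 0.11.
The dominant spike at lag 4 indicates a seasonal period of 4.

4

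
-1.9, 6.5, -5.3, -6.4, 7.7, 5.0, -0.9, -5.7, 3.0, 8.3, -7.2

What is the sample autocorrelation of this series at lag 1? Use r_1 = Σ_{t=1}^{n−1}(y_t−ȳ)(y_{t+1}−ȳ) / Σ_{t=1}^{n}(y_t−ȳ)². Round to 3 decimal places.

Mean ȳ = (-1.9 + 6.5 − 5.3 − 6.4 + 7.7 + 5.0 − 0.9 − 5.7 + 3.0 + 8.3 − 7.2)/11 = 0.2818
Numerator Σ_{t=1}^{10}(y_t−ȳ)(y_{t+1}−ȳ) = -78.5076
Denominator Σ(y_t−ȳ)² = 361.3564
r_1 = -78.5076 / 361.3564 = -0.217

-0.217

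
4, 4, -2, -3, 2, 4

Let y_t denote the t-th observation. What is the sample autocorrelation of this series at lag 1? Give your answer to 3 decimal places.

0.238

Mean ȳ = (4 + 4 − 2 − 3 + 2 + 4)/6 = 1.5000
Deviations from mean: 2.5000, 2.5000, -3.5000, -4.5000, 0.5000, 2.5000
Σ(y_t−ȳ)(y_{t+1}−ȳ) = (6.2500) + (-8.7500) + (15.7500) + (-2.2500) + (1.2500) = 12.2500
Denominator Σ(y_t−ȳ)² = 51.5000
r_1 = 12.2500 / 51.5000 = 0.238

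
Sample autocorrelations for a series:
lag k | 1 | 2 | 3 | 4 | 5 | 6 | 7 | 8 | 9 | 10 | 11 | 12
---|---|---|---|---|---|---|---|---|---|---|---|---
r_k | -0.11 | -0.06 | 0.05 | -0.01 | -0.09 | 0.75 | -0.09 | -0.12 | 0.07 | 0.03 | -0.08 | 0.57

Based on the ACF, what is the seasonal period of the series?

The largest autocorrelation is r_6 = 0.75, with a weaker echo at lag 12 (0.57); the remaining lags stay at or below 0.07.
The dominant spike at lag 6 indicates a seasonal period of 6.

6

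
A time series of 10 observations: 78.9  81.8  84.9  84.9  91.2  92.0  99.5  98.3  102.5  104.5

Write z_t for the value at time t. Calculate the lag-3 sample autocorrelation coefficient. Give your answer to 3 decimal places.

0.185

Mean z̄ = (78.9 + 81.8 + 84.9 + 84.9 + 91.2 + 92.0 + 99.5 + 98.3 + 102.5 + 104.5)/10 = 91.8500
Numerator Σ_{t=1}^{7}(z_t−z̄)(z_{t+3}−z̄) = 136.5025
Denominator Σ(z_t−z̄)² = 739.3250
r_3 = 136.5025 / 739.3250 = 0.185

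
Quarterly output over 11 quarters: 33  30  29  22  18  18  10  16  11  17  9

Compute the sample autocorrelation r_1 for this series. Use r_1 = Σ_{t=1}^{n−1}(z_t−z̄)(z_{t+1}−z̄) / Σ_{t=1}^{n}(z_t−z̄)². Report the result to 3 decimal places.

0.567

Mean z̄ = (33 + 30 + 29 + 22 + 18 + 18 + 10 + 16 + 11 + 17 + 9)/11 = 19.3636
Numerator Σ_{t=1}^{10}(z_t−z̄)(z_{t+1}−z̄) = 387.8678
Denominator Σ(z_t−z̄)² = 684.5455
r_1 = 387.8678 / 684.5455 = 0.567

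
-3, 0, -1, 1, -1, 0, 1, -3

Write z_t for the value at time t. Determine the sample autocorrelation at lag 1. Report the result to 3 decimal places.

-0.318

Mean z̄ = (-3 + 0 − 1 + 1 − 1 + 0 + 1 − 3)/8 = -0.7500
Deviations from mean: -2.2500, 0.7500, -0.2500, 1.7500, -0.2500, 0.7500, 1.7500, -2.2500
Numerator Σ_{t=1}^{7}(z_t−z̄)(z_{t+1}−z̄) = -5.5625
Denominator Σ(z_t−z̄)² = 17.5000
r_1 = -5.5625 / 17.5000 = -0.318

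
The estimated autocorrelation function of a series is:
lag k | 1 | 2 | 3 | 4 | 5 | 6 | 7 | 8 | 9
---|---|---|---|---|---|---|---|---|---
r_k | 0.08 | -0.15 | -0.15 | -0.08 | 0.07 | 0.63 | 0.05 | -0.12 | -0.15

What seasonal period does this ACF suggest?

The largest autocorrelation is r_6 = 0.63; the remaining lags stay at or below 0.08.
The dominant spike at lag 6 indicates a seasonal period of 6.

6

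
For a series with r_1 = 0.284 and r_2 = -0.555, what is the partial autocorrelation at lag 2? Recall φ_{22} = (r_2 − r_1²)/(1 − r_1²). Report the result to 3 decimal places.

φ_{22} = (r_2 − r_1²) / (1 − r_1²)
r_1² = (0.284)² = 0.080656
Numerator = -0.555 − 0.0807 = -0.6357; denominator = 1 − 0.0807 = 0.9193
φ_{22} = -0.6357 / 0.9193 = -0.691

-0.691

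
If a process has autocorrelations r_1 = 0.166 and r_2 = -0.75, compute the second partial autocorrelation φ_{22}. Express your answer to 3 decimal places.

-0.800

φ_{22} = (r_2 − r_1²) / (1 − r_1²)
r_1² = (0.166)² = 0.027556
Numerator = -0.75 − 0.0276 = -0.7776; denominator = 1 − 0.0276 = 0.9724
φ_{22} = -0.7776 / 0.9724 = -0.800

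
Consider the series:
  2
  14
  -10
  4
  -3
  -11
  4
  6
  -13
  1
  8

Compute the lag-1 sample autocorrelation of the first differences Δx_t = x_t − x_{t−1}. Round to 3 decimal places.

First differences Δx: 12, -24, 14, -7, -8, 15, 2, -19, 14, 7
Mean of differences = 0.6000
Numerator Σ(Δx_t−Δx̄)(Δx_{t+1}−Δx̄) = -954.5600
Denominator Σ(Δx_t−Δx̄)² = 1860.4000
r_1(Δx) = -954.5600 / 1860.4000 = -0.513

-0.513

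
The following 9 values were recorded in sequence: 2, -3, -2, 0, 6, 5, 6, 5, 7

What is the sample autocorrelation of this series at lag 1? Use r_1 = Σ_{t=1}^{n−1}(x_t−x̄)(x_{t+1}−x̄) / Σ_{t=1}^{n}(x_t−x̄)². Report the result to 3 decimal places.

Mean x̄ = (2 − 3 − 2 + 0 + 6 + 5 + 6 + 5 + 7)/9 = 2.8889
Numerator Σ_{t=1}^{8}(x_t−x̄)(x_{t+1}−x̄) = 67.5432
Denominator Σ(x_t−x̄)² = 112.8889
r_1 = 67.5432 / 112.8889 = 0.598

0.598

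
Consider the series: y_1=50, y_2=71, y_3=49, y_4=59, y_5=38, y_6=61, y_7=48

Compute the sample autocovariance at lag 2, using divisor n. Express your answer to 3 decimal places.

Mean ȳ = (50 + 71 + 49 + 59 + 38 + 61 + 48)/7 = 53.7143
Σ_{t=1}^{5}(y_t−ȳ)(y_{t+2}−ȳ) = 311.2653
γ_2 = 311.2653 / 7 = 44.466

44.466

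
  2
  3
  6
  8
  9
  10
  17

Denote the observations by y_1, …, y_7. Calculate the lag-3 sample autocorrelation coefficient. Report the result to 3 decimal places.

Mean ȳ = (2 + 3 + 6 + 8 + 9 + 10 + 17)/7 = 7.8571
Deviations from mean: -5.8571, -4.8571, -1.8571, 0.1429, 1.1429, 2.1429, 9.1429
Σ(y_t−ȳ)(y_{t+3}−ȳ) = (-0.8367) + (-5.5510) + (-3.9796) + (1.3061) = -9.0612
Denominator Σ(y_t−ȳ)² = 150.8571
r_3 = -9.0612 / 150.8571 = -0.060

-0.060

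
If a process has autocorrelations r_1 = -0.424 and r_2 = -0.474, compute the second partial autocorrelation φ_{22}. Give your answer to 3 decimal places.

-0.797

φ_{22} = (r_2 − r_1²) / (1 − r_1²)
r_1² = (-0.424)² = 0.179776
Numerator = -0.474 − 0.1798 = -0.6538; denominator = 1 − 0.1798 = 0.8202
φ_{22} = -0.6538 / 0.8202 = -0.797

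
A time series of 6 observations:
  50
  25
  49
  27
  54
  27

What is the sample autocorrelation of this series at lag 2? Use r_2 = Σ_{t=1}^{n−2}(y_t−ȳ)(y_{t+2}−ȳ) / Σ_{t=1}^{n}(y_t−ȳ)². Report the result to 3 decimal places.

Mean ȳ = (50 + 25 + 49 + 27 + 54 + 27)/6 = 38.6667
Deviations from mean: 11.3333, -13.6667, 10.3333, -11.6667, 15.3333, -11.6667
Numerator Σ_{t=1}^{4}(y_t−ȳ)(y_{t+2}−ȳ) = 571.1111
Denominator Σ(y_t−ȳ)² = 929.3333
r_2 = 571.1111 / 929.3333 = 0.615

0.615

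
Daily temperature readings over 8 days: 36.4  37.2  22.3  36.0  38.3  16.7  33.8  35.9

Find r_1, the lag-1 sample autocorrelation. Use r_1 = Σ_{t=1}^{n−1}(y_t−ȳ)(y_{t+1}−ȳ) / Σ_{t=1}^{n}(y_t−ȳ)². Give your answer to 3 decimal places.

Mean ȳ = (36.4 + 37.2 + 22.3 + 36.0 + 38.3 + 16.7 + 33.8 + 35.9)/8 = 32.0750
Deviations from mean: 4.3250, 5.1250, -9.7750, 3.9250, 6.2250, -15.3750, 1.7250, 3.8250
Numerator Σ_{t=1}^{7}(y_t−ȳ)(y_{t+1}−ȳ) = -157.4981
Denominator Σ(y_t−ȳ)² = 448.6750
r_1 = -157.4981 / 448.6750 = -0.351

-0.351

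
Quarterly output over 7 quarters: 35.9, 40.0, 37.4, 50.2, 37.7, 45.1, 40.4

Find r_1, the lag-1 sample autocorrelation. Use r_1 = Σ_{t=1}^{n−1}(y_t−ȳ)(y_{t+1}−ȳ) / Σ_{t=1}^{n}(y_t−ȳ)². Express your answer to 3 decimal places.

Mean ȳ = (35.9 + 40.0 + 37.4 + 50.2 + 37.7 + 45.1 + 40.4)/7 = 40.9571
Deviations from mean: -5.0571, -0.9571, -3.5571, 9.2429, -3.2571, 4.1429, -0.5571
Σ(y_t−ȳ)(y_{t+1}−ȳ) = (4.8404) + (3.4047) + (-32.8782) + (-30.1053) + (-13.4939) + (-2.3082) = -70.5404
Denominator Σ(y_t−ȳ)² = 152.6571
r_1 = -70.5404 / 152.6571 = -0.462

-0.462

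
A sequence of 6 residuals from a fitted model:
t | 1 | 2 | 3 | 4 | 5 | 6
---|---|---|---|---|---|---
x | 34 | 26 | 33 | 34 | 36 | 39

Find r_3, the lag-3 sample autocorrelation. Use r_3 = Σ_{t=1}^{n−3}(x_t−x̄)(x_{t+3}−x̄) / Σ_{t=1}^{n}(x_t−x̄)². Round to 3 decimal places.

Mean x̄ = (34 + 26 + 33 + 34 + 36 + 39)/6 = 33.6667
Σ(x_t−x̄)(x_{t+3}−x̄) = (0.1111) + (-17.8889) + (-3.5556) = -21.3333
Denominator Σ(x_t−x̄)² = 93.3333
r_3 = -21.3333 / 93.3333 = -0.229

-0.229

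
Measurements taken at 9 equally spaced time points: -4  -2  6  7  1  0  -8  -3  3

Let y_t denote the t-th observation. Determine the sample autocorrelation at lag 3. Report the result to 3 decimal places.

-0.473

Mean ȳ = (-4 − 2 + 6 + 7 + 1 + 0 − 8 − 3 + 3)/9 = 0.0000
Σ(y_t−ȳ)(y_{t+3}−ȳ) = (-28.0000) + (-2.0000) + (0.0000) + (-56.0000) + (-3.0000) + (0.0000) = -89.0000
Denominator Σ(y_t−ȳ)² = 188.0000
r_3 = -89.0000 / 188.0000 = -0.473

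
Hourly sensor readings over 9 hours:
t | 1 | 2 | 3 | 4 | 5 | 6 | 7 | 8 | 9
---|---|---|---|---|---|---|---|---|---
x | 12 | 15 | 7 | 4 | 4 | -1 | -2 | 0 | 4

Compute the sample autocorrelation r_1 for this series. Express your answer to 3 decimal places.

Mean x̄ = (12 + 15 + 7 + 4 + 4 − 1 − 2 + 0 + 4)/9 = 4.7778
Numerator Σ_{t=1}^{8}(x_t−x̄)(x_{t+1}−x̄) = 175.1728
Denominator Σ(x_t−x̄)² = 265.5556
r_1 = 175.1728 / 265.5556 = 0.660

0.660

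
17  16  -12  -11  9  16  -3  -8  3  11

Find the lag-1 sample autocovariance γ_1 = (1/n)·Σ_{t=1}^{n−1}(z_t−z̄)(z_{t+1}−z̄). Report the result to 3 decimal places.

Mean z̄ = (17 + 16 − 12 − 11 + 9 + 16 − 3 − 8 + 3 + 11)/10 = 3.8000
Σ_{t=1}^{9}(z_t−z̄)(z_{t+1}−z̄) = 189.5600
γ_1 = 189.5600 / 10 = 18.956

18.956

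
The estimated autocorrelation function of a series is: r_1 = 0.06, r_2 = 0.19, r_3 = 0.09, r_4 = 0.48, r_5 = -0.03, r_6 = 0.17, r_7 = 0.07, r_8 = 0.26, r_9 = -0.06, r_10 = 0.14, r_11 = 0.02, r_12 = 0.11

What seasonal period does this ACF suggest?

4

The largest autocorrelation is r_4 = 0.48, with a weaker echo at lag 8 (0.26); the remaining lags stay at or below 0.19.
The dominant spike at lag 4 indicates a seasonal period of 4.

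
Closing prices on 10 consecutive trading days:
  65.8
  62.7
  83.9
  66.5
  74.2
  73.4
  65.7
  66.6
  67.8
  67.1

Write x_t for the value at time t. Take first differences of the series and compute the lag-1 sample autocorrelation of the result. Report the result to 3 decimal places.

First differences Δx: -3.1, 21.2, -17.4, 7.7, -0.8, -7.7, 0.9, 1.2, -0.7
Mean of differences = 0.1444
Numerator Σ(Δx_t−Δx̄)(Δx_{t+1}−Δx̄) = -576.0275
Denominator Σ(Δx_t−Δx̄)² = 883.5822
r_1(Δx) = -576.0275 / 883.5822 = -0.652

-0.652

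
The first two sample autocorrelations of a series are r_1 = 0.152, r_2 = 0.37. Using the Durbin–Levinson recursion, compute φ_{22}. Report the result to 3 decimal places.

0.355

φ_{22} = (r_2 − r_1²) / (1 − r_1²)
r_1² = (0.152)² = 0.023104
Numerator = 0.37 − 0.0231 = 0.3469; denominator = 1 − 0.0231 = 0.9769
φ_{22} = 0.3469 / 0.9769 = 0.355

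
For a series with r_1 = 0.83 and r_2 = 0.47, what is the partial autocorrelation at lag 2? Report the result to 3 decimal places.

-0.704

φ_{22} = (r_2 − r_1²) / (1 − r_1²)
r_1² = (0.83)² = 0.6889
Numerator = 0.47 − 0.6889 = -0.2189; denominator = 1 − 0.6889 = 0.3111
φ_{22} = -0.2189 / 0.3111 = -0.704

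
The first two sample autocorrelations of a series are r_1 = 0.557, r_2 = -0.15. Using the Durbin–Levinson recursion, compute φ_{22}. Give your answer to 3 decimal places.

φ_{22} = (r_2 − r_1²) / (1 − r_1²)
r_1² = (0.557)² = 0.310249
Numerator = -0.15 − 0.3102 = -0.4602; denominator = 1 − 0.3102 = 0.6898
φ_{22} = -0.4602 / 0.6898 = -0.667

-0.667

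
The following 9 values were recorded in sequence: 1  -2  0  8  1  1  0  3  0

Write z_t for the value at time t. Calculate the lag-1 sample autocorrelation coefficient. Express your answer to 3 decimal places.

-0.148

Mean z̄ = (1 − 2 + 0 + 8 + 1 + 1 + 0 + 3 + 0)/9 = 1.3333
Numerator Σ_{t=1}^{8}(z_t−z̄)(z_{t+1}−z̄) = -9.4444
Denominator Σ(z_t−z̄)² = 64.0000
r_1 = -9.4444 / 64.0000 = -0.148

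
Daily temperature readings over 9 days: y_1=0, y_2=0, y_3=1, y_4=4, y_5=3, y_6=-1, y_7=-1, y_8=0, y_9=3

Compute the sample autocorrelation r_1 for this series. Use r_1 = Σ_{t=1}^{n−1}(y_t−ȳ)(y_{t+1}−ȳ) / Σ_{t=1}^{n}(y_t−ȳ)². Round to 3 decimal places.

Mean ȳ = (0 + 0 + 1 + 4 + 3 − 1 − 1 + 0 + 3)/9 = 1.0000
Numerator Σ_{t=1}^{8}(y_t−ȳ)(y_{t+1}−ȳ) = 7.0000
Denominator Σ(y_t−ȳ)² = 28.0000
r_1 = 7.0000 / 28.0000 = 0.250

0.250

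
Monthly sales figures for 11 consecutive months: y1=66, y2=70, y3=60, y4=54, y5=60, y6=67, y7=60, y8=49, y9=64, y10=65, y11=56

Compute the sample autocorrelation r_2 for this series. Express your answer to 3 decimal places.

-0.634

Mean ȳ = (66 + 70 + 60 + 54 + 60 + 67 + 60 + 49 + 64 + 65 + 56)/11 = 61.0000
Numerator Σ_{t=1}^{9}(y_t−ȳ)(y_{t+2}−ȳ) = -246.0000
Denominator Σ(y_t−ȳ)² = 388.0000
r_2 = -246.0000 / 388.0000 = -0.634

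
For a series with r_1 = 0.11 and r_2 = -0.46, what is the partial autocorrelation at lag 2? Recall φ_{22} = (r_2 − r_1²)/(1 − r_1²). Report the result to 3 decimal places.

-0.478

φ_{22} = (r_2 − r_1²) / (1 − r_1²)
r_1² = (0.11)² = 0.0121
Numerator = -0.46 − 0.0121 = -0.4721; denominator = 1 − 0.0121 = 0.9879
φ_{22} = -0.4721 / 0.9879 = -0.478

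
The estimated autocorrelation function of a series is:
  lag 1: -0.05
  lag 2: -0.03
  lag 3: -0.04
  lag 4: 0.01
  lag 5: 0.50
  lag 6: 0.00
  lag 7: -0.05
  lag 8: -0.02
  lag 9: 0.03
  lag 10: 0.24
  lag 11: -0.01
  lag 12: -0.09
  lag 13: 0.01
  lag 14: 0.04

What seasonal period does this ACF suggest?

The largest autocorrelation is r_5 = 0.50, with a weaker echo at lag 10 (0.24); the remaining lags stay at or below 0.04.
The dominant spike at lag 5 indicates a seasonal period of 5.

5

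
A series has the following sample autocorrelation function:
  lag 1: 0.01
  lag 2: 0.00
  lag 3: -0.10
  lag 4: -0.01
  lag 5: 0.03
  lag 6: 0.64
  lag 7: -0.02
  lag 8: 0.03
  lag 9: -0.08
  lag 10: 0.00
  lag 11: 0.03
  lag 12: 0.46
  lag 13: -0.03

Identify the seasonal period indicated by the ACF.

The largest autocorrelation is r_6 = 0.64, with a weaker echo at lag 12 (0.46); the remaining lags stay at or below 0.03.
The dominant spike at lag 6 indicates a seasonal period of 6.

6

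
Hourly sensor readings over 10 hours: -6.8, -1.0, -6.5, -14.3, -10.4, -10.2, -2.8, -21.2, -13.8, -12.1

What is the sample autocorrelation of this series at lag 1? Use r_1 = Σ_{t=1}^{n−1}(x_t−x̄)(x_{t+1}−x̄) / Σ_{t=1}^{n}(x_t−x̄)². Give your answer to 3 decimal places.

Mean x̄ = (-6.8 − 1.0 − 6.5 − 14.3 − 10.4 − 10.2 − 2.8 − 21.2 − 13.8 − 12.1)/10 = -9.9100
Numerator Σ_{t=1}^{9}(x_t−x̄)(x_{t+1}−x̄) = 15.5199
Denominator Σ(x_t−x̄)² = 318.2290
r_1 = 15.5199 / 318.2290 = 0.049

0.049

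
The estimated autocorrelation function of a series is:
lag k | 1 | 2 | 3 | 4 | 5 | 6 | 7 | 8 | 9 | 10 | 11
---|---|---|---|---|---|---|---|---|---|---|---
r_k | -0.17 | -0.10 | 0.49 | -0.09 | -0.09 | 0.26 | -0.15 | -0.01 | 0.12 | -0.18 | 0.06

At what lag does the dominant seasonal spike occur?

The largest autocorrelation is r_3 = 0.49, with a weaker echo at lag 6 (0.26); the remaining lags stay at or below 0.12.
The dominant spike at lag 3 indicates a seasonal period of 3.

3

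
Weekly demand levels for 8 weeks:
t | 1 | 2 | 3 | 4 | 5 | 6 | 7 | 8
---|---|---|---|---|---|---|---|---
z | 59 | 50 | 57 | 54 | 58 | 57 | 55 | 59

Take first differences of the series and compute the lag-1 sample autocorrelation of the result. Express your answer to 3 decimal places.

First differences Δz: -9, 7, -3, 4, -1, -2, 4
Mean of differences = 0.0000
Numerator Σ(Δz_t−Δz̄)(Δz_{t+1}−Δz̄) = -106.0000
Denominator Σ(Δz_t−Δz̄)² = 176.0000
r_1(Δz) = -106.0000 / 176.0000 = -0.602

-0.602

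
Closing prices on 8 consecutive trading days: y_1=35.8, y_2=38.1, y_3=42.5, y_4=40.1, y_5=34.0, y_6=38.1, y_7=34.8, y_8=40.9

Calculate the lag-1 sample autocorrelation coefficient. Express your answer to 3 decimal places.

Mean ȳ = (35.8 + 38.1 + 42.5 + 40.1 + 34.0 + 38.1 + 34.8 + 40.9)/8 = 38.0375
Deviations from mean: -2.2375, 0.0625, 4.4625, 2.0625, -4.0375, 0.0625, -3.2375, 2.8625
Numerator Σ_{t=1}^{7}(y_t−ȳ)(y_{t+1}−ȳ) = -8.7064
Denominator Σ(y_t−ȳ)² = 64.1588
r_1 = -8.7064 / 64.1588 = -0.136

-0.136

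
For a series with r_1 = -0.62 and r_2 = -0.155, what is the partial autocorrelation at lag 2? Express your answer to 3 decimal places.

-0.876

φ_{22} = (r_2 − r_1²) / (1 − r_1²)
r_1² = (-0.62)² = 0.3844
Numerator = -0.155 − 0.3844 = -0.5394; denominator = 1 − 0.3844 = 0.6156
φ_{22} = -0.5394 / 0.6156 = -0.876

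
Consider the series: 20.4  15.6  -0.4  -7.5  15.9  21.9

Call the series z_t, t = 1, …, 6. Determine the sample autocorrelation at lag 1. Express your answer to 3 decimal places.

Mean z̄ = (20.4 + 15.6 − 0.4 − 7.5 + 15.9 + 21.9)/6 = 10.9833
Deviations from mean: 9.4167, 4.6167, -11.3833, -18.4833, 4.9167, 10.9167
Numerator Σ_{t=1}^{5}(z_t−z̄)(z_{t+1}−z̄) = 164.1197
Denominator Σ(z_t−z̄)² = 724.5483
r_1 = 164.1197 / 724.5483 = 0.227

0.227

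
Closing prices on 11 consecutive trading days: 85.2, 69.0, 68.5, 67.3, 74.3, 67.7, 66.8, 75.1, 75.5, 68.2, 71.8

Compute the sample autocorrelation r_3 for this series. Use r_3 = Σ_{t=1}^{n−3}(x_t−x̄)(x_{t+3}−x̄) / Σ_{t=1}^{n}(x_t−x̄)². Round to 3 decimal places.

-0.067

Mean x̄ = (85.2 + 69.0 + 68.5 + 67.3 + 74.3 + 67.7 + 66.8 + 75.1 + 75.5 + 68.2 + 71.8)/11 = 71.7636
Numerator Σ_{t=1}^{8}(x_t−x̄)(x_{t+3}−x̄) = -20.4776
Denominator Σ(x_t−x̄)² = 304.1255
r_3 = -20.4776 / 304.1255 = -0.067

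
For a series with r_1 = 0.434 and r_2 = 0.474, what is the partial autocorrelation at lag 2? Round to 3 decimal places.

φ_{22} = (r_2 − r_1²) / (1 − r_1²)
r_1² = (0.434)² = 0.188356
Numerator = 0.474 − 0.1884 = 0.2856; denominator = 1 − 0.1884 = 0.8116
φ_{22} = 0.2856 / 0.8116 = 0.352

0.352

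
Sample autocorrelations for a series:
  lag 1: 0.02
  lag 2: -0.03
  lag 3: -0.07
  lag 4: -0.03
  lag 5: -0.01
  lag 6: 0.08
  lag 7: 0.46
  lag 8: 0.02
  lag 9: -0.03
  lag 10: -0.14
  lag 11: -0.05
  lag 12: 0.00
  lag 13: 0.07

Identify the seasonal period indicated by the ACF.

7

The largest autocorrelation is r_7 = 0.46; the remaining lags stay at or below 0.08.
The dominant spike at lag 7 indicates a seasonal period of 7.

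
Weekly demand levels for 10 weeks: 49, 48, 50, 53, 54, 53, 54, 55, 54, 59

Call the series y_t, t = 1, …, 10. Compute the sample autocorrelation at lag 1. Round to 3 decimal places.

Mean ȳ = (49 + 48 + 50 + 53 + 54 + 53 + 54 + 55 + 54 + 59)/10 = 52.9000
Numerator Σ_{t=1}^{9}(y_t−ȳ)(y_{t+1}−ȳ) = 44.6900
Denominator Σ(y_t−ȳ)² = 92.9000
r_1 = 44.6900 / 92.9000 = 0.481

0.481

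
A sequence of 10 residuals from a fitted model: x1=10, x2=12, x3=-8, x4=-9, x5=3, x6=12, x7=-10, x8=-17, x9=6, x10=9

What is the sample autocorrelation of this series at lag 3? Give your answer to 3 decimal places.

Mean x̄ = (10 + 12 − 8 − 9 + 3 + 12 − 10 − 17 + 6 + 9)/10 = 0.8000
Numerator Σ_{t=1}^{7}(x_t−x̄)(x_{t+3}−x̄) = -127.7200
Denominator Σ(x_t−x̄)² = 1041.6000
r_3 = -127.7200 / 1041.6000 = -0.123

-0.123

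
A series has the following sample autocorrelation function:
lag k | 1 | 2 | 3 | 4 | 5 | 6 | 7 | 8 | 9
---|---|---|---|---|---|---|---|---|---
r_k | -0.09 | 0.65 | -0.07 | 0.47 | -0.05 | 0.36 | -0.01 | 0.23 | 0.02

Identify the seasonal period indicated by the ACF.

The largest autocorrelation is r_2 = 0.65, with weaker echoes at lags 4 (0.47), 6 (0.36) and 8 (0.23); the remaining lags stay at or below 0.02.
The dominant spike at lag 2 indicates a seasonal period of 2.

2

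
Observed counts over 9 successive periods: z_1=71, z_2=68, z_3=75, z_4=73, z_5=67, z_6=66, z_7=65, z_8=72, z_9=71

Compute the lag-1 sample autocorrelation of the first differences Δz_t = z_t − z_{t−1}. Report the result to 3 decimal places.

First differences Δz: -3, 7, -2, -6, -1, -1, 7, -1
Mean of differences = 0.0000
Numerator Σ(Δz_t−Δz̄)(Δz_{t+1}−Δz̄) = -30.0000
Denominator Σ(Δz_t−Δz̄)² = 150.0000
r_1(Δz) = -30.0000 / 150.0000 = -0.200

-0.200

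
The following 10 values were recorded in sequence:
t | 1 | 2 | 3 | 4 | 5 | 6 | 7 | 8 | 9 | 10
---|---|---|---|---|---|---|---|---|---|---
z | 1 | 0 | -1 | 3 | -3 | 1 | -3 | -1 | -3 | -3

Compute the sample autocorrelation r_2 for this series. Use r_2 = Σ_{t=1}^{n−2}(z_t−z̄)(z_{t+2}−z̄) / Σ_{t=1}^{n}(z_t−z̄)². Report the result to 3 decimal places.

0.484

Mean z̄ = (1 + 0 − 1 + 3 − 3 + 1 − 3 − 1 − 3 − 3)/10 = -0.9000
Numerator Σ_{t=1}^{8}(z_t−z̄)(z_{t+2}−z̄) = 19.7800
Denominator Σ(z_t−z̄)² = 40.9000
r_2 = 19.7800 / 40.9000 = 0.484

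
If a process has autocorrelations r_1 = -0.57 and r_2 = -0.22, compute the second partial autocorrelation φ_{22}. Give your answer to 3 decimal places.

φ_{22} = (r_2 − r_1²) / (1 − r_1²)
r_1² = (-0.57)² = 0.3249
Numerator = -0.22 − 0.3249 = -0.5449; denominator = 1 − 0.3249 = 0.6751
φ_{22} = -0.5449 / 0.6751 = -0.807

-0.807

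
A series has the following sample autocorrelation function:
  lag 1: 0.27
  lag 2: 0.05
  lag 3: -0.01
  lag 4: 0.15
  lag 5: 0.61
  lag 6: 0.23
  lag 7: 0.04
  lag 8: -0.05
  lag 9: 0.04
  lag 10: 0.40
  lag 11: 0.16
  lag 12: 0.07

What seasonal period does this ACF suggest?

The largest autocorrelation is r_5 = 0.61, with a weaker echo at lag 10 (0.40); the remaining lags stay at or below 0.27. The elevated value at lag 1 (0.27), dropping to 0.05 at lag 2, reflects decaying short-term dependence rather than seasonality.
The dominant spike at lag 5 indicates a seasonal period of 5.

5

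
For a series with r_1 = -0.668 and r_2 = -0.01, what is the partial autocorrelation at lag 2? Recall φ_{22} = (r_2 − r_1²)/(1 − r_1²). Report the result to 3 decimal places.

φ_{22} = (r_2 − r_1²) / (1 − r_1²)
r_1² = (-0.668)² = 0.446224
Numerator = -0.01 − 0.4462 = -0.4562; denominator = 1 − 0.4462 = 0.5538
φ_{22} = -0.4562 / 0.5538 = -0.824

-0.824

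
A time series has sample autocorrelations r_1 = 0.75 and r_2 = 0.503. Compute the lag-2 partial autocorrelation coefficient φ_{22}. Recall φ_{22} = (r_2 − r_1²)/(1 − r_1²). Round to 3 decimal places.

φ_{22} = (r_2 − r_1²) / (1 − r_1²)
r_1² = (0.75)² = 0.5625
Numerator = 0.503 − 0.5625 = -0.0595; denominator = 1 − 0.5625 = 0.4375
φ_{22} = -0.0595 / 0.4375 = -0.136

-0.136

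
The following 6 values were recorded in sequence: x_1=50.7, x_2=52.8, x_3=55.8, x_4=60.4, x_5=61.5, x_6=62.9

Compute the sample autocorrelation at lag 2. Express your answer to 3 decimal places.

Mean x̄ = (50.7 + 52.8 + 55.8 + 60.4 + 61.5 + 62.9)/6 = 57.3500
Deviations from mean: -6.6500, -4.5500, -1.5500, 3.0500, 4.1500, 5.5500
Σ(x_t−x̄)(x_{t+2}−x̄) = (10.3075) + (-13.8775) + (-6.4325) + (16.9275) = 6.9250
Denominator Σ(x_t−x̄)² = 124.6550
r_2 = 6.9250 / 124.6550 = 0.056

0.056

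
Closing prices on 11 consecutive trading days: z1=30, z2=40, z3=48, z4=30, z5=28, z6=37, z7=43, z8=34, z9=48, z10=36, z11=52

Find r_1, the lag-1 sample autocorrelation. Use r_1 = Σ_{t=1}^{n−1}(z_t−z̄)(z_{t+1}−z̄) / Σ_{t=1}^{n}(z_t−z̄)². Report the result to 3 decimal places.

Mean z̄ = (30 + 40 + 48 + 30 + 28 + 37 + 43 + 34 + 48 + 36 + 52)/11 = 38.7273
Numerator Σ_{t=1}^{10}(z_t−z̄)(z_{t+1}−z̄) = -100.9835
Denominator Σ(z_t−z̄)² = 668.1818
r_1 = -100.9835 / 668.1818 = -0.151

-0.151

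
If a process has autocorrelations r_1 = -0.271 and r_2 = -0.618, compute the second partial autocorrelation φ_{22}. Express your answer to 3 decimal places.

φ_{22} = (r_2 − r_1²) / (1 − r_1²)
r_1² = (-0.271)² = 0.073441
Numerator = -0.618 − 0.0734 = -0.6914; denominator = 1 − 0.0734 = 0.9266
φ_{22} = -0.6914 / 0.9266 = -0.746

-0.746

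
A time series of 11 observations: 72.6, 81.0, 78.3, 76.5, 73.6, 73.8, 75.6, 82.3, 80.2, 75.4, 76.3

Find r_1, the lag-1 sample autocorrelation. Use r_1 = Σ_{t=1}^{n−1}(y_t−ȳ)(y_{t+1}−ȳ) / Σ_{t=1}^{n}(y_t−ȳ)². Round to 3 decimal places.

0.098

Mean ȳ = (72.6 + 81.0 + 78.3 + 76.5 + 73.6 + 73.8 + 75.6 + 82.3 + 80.2 + 75.4 + 76.3)/11 = 76.8727
Numerator Σ_{t=1}^{10}(y_t−ȳ)(y_{t+1}−ȳ) = 10.0047
Denominator Σ(y_t−ȳ)² = 102.2618
r_1 = 10.0047 / 102.2618 = 0.098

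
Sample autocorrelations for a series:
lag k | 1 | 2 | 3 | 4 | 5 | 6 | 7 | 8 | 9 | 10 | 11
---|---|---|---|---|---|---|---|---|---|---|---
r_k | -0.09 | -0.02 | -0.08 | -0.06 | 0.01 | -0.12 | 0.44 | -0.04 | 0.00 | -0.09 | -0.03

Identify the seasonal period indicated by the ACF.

The largest autocorrelation is r_7 = 0.44; the remaining lags stay at or below 0.01.
The dominant spike at lag 7 indicates a seasonal period of 7.

7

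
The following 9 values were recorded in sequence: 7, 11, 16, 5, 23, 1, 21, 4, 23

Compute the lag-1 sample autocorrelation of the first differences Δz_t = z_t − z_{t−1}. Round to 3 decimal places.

-0.866

First differences Δz: 4, 5, -11, 18, -22, 20, -17, 19
Mean of differences = 2.0000
Numerator Σ(Δz_t−Δz̄)(Δz_{t+1}−Δz̄) = -1722.0000
Denominator Σ(Δz_t−Δz̄)² = 1988.0000
r_1(Δz) = -1722.0000 / 1988.0000 = -0.866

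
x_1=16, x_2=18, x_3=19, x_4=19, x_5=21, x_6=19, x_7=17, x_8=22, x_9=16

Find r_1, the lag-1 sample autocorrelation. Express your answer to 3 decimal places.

Mean x̄ = (16 + 18 + 19 + 19 + 21 + 19 + 17 + 22 + 16)/9 = 18.5556
Numerator Σ_{t=1}^{8}(x_t−x̄)(x_{t+1}−x̄) = -11.3086
Denominator Σ(x_t−x̄)² = 34.2222
r_1 = -11.3086 / 34.2222 = -0.330

-0.330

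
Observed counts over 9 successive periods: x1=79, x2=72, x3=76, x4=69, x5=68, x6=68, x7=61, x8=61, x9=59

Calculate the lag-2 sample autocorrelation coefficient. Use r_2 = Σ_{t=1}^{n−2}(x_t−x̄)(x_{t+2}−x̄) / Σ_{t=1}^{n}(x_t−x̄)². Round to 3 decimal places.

0.406

Mean x̄ = (79 + 72 + 76 + 69 + 68 + 68 + 61 + 61 + 59)/9 = 68.1111
Numerator Σ_{t=1}^{7}(x_t−x̄)(x_{t+2}−x̄) = 154.7531
Denominator Σ(x_t−x̄)² = 380.8889
r_2 = 154.7531 / 380.8889 = 0.406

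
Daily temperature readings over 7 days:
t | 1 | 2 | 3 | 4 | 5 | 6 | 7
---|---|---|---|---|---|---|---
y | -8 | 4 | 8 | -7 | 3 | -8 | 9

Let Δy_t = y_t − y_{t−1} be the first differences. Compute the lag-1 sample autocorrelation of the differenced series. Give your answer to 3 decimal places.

First differences Δy: 12, 4, -15, 10, -11, 17
Mean of differences = 2.8333
Numerator Σ(Δy_t−Δȳ)(Δy_{t+1}−Δȳ) = -433.0278
Denominator Σ(Δy_t−Δȳ)² = 846.8333
r_1(Δy) = -433.0278 / 846.8333 = -0.511

-0.511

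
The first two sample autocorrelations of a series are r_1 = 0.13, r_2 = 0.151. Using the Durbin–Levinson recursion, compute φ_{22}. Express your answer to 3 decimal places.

φ_{22} = (r_2 − r_1²) / (1 − r_1²)
r_1² = (0.13)² = 0.0169
Numerator = 0.151 − 0.0169 = 0.1341; denominator = 1 − 0.0169 = 0.9831
φ_{22} = 0.1341 / 0.9831 = 0.136

0.136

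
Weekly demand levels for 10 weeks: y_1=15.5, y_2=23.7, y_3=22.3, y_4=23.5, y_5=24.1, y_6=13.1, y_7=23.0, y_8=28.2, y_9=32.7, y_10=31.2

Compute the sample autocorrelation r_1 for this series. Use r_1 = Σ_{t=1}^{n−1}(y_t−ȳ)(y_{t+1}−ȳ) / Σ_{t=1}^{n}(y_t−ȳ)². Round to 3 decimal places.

Mean ȳ = (15.5 + 23.7 + 22.3 + 23.5 + 24.1 + 13.1 + 23.0 + 28.2 + 32.7 + 31.2)/10 = 23.7300
Numerator Σ_{t=1}^{9}(y_t−ȳ)(y_{t+1}−ȳ) = 108.1991
Denominator Σ(y_t−ȳ)² = 339.7410
r_1 = 108.1991 / 339.7410 = 0.318

0.318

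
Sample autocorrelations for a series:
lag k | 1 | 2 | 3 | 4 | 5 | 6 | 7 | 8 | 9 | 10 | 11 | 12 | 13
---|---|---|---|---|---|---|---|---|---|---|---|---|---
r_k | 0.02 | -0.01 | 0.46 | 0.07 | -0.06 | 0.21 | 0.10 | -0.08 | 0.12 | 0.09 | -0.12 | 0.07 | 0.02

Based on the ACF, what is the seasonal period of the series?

The largest autocorrelation is r_3 = 0.46, with a weaker echo at lag 6 (0.21); the remaining lags stay at or below 0.12.
The dominant spike at lag 3 indicates a seasonal period of 3.

3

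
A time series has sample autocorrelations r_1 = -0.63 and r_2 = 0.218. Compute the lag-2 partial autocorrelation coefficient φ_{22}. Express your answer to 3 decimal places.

-0.297

φ_{22} = (r_2 − r_1²) / (1 − r_1²)
r_1² = (-0.63)² = 0.3969
Numerator = 0.218 − 0.3969 = -0.1789; denominator = 1 − 0.3969 = 0.6031
φ_{22} = -0.1789 / 0.6031 = -0.297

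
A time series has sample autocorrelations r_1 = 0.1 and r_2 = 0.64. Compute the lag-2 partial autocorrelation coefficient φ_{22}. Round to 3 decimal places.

φ_{22} = (r_2 − r_1²) / (1 − r_1²)
r_1² = (0.1)² = 0.01
Numerator = 0.64 − 0.0100 = 0.6300; denominator = 1 − 0.0100 = 0.9900
φ_{22} = 0.6300 / 0.9900 = 0.636

0.636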